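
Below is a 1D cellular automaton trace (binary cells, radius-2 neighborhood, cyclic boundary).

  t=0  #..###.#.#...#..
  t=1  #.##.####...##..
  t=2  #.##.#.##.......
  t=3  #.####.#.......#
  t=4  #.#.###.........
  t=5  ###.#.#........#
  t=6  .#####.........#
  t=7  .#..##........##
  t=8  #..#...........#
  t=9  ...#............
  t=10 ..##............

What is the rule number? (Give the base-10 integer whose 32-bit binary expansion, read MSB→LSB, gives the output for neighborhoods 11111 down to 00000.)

  [31] ##### => .  t=6,i=3
  [30] ####. => #  t=1,i=7
  [29] ###.# => #  t=0,i=5
  [28] ###.. => #  t=1,i=8
  [27] ##.## => .  t=1,i=4
  [26] ##.#. => #  t=0,i=6
  [25] ##..# => .  t=1,i=14
  [24] ##... => .  t=1,i=9
  [23] #.### => #  t=1,i=5
  [22] #.##. => #  t=1,i=2
  [21] #.#.# => #  t=0,i=7
  [20] #.#.. => .  t=0,i=9
  [19] #..## => #  t=0,i=2
  [18] #..#. => .  t=0,i=15
  [17] #...# => .  t=0,i=11
  [16] #.... => .  t=2,i=10
  [15] .#### => .  t=1,i=6
  [14] .###. => .  t=0,i=4
  [13] .##.# => #  t=1,i=3
  [12] .##.. => .  t=1,i=13
  [11] .#.## => .  t=1,i=1
  [10] .#.#. => #  t=0,i=8
  [9] .#..# => .  t=0,i=1
  [8] .#... => .  t=0,i=10
  [7] ..### => #  t=0,i=3
  [6] ..##. => .  t=1,i=12
  [5] ..#.# => #  t=1,i=0
  [4] ..#.. => #  t=0,i=0
  [3] ...## => .  t=1,i=11
  [2] ...#. => #  t=0,i=12
  [1] ....# => .  t=2,i=14
  [0] ..... => .  t=2,i=11
  bits 01110100111010000010010010110100 = 1961370804

1961370804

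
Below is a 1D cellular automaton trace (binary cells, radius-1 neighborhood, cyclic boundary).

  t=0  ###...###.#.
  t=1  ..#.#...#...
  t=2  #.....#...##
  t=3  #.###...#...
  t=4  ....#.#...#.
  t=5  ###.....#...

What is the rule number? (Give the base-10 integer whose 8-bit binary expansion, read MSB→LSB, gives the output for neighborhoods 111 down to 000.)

65

  ### -> .   bit 7 = 0  t=0,i=1
  ##. -> #   bit 6 = 1  t=0,i=2
  #.# -> .   bit 5 = 0  t=0,i=9
  #.. -> .   bit 4 = 0  t=0,i=3
  .## -> .   bit 3 = 0  t=0,i=0
  .#. -> .   bit 2 = 0  t=0,i=10
  ..# -> .   bit 1 = 0  t=0,i=5
  ... -> #   bit 0 = 1  t=0,i=4
  bits 01000001 = 65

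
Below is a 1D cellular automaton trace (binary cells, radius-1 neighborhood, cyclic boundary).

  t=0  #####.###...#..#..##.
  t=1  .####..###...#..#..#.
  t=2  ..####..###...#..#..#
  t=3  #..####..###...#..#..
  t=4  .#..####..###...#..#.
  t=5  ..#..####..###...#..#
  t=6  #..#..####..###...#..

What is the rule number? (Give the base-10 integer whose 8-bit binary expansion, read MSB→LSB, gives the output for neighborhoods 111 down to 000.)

  [7] ### => #  t=0,i=1
  [6] ##. => #  t=0,i=4
  [5] #.# => .  t=0,i=5
  [4] #.. => #  t=0,i=9
  [3] .## => .  t=0,i=0
  [2] .#. => .  t=0,i=12
  [1] ..# => .  t=0,i=11
  [0] ... => .  t=0,i=10
  bits 11010000 = 208

208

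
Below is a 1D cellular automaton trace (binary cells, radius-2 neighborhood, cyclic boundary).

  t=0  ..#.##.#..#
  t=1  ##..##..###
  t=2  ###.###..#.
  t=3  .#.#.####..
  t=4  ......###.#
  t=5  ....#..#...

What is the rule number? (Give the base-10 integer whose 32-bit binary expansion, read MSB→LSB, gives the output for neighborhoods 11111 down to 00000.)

  [31] ##### => .  t=1,i=10
  [30] ####. => #  t=1,i=0
  [29] ###.# => .  t=2,i=2
  [28] ###.. => #  t=1,i=1
  [27] ##.## => #  t=2,i=3
  [26] ##.#. => .  t=0,i=6
  [25] ##..# => #  t=1,i=2
  [24] ##... => .  t=3,i=9
  [23] #.### => .  t=2,i=0
  [22] #.##. => #  t=0,i=4
  [21] #.#.# => .  t=3,i=3
  [20] #.#.. => .  t=0,i=7
  [19] #..## => .  t=1,i=3
  [18] #..#. => #  t=0,i=1
  [17] #...# => #  t=3,i=10
  [16] #.... => .  t=4,i=1
  [15] .#### => #  t=1,i=9
  [14] .###. => #  t=2,i=1
  [13] .##.# => #  t=0,i=5
  [12] .##.. => #  t=1,i=5
  [11] .#.## => .  t=0,i=3
  [10] .#.#. => .  t=3,i=2
  [9] .#..# => #  t=0,i=0
  [8] .#... => .  t=4,i=0
  [7] ..### => .  t=1,i=8
  [6] ..##. => #  t=1,i=4
  [5] ..#.# => .  t=0,i=2
  [4] ..#.. => #  t=0,i=10
  [3] ...## => .  t=4,i=5
  [2] ...#. => .  t=3,i=0
  [1] ....# => #  t=4,i=4
  [0] ..... => .  t=4,i=2
  bits 01011010010001101111001001010010 = 1514598994

1514598994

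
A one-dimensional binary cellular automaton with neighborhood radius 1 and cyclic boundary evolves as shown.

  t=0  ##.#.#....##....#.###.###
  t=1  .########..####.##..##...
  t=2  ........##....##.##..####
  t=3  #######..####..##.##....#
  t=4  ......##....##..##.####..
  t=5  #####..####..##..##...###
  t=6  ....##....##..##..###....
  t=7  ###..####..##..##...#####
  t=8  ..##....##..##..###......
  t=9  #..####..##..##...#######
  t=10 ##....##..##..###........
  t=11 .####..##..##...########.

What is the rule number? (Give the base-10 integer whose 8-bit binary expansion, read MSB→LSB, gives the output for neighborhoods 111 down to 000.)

  [7] ### => .  t=0,i=0
  [6] ##. => #  t=0,i=1
  [5] #.# => #  t=0,i=2
  [4] #.. => #  t=0,i=6
  [3] .## => .  t=0,i=10
  [2] .#. => #  t=0,i=3
  [1] ..# => .  t=0,i=9
  [0] ... => #  t=0,i=7
  bits 01110101 = 117

117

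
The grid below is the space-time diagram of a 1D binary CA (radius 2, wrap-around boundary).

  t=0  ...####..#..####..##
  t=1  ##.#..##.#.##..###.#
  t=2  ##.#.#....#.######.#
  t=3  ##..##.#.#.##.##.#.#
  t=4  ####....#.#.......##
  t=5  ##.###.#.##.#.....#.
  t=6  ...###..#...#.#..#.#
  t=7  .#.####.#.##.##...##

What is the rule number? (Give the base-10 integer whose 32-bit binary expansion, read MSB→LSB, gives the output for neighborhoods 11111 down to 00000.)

  [31] ##### => #  t=2,i=14
  [30] ####. => .  t=0,i=5
  [29] ###.# => #  t=1,i=1
  [28] ###.. => #  t=0,i=6
  [27] ##.## => .  t=1,i=18
  [26] ##.#. => .  t=1,i=2
  [25] ##..# => #  t=0,i=7
  [24] ##... => #  t=0,i=0
  [23] #.### => #  t=1,i=19
  [22] #.##. => .  t=1,i=11
  [21] #.#.# => .  t=1,i=9
  [20] #.#.. => #  t=1,i=3
  [19] #..## => #  t=0,i=11
  [18] #..#. => .  t=0,i=8
  [17] #...# => #  t=0,i=1
  [16] #.... => #  t=2,i=7
  [15] .#### => .  t=0,i=4
  [14] .###. => #  t=1,i=0
  [13] .##.# => .  t=1,i=7
  [12] .##.. => #  t=0,i=19
  [11] .#.## => #  t=1,i=10
  [10] .#.#. => #  t=2,i=4
  [9] .#..# => .  t=0,i=10
  [8] .#... => .  t=2,i=6
  [7] ..### => #  t=0,i=3
  [6] ..##. => .  t=0,i=18
  [5] ..#.# => .  t=2,i=10
  [4] ..#.. => #  t=0,i=9
  [3] ...## => .  t=0,i=2
  [2] ...#. => #  t=2,i=9
  [1] ....# => .  t=2,i=8
  [0] ..... => .  t=4,i=13
  bits 10110011100110110101110010010100 = 3013303444

3013303444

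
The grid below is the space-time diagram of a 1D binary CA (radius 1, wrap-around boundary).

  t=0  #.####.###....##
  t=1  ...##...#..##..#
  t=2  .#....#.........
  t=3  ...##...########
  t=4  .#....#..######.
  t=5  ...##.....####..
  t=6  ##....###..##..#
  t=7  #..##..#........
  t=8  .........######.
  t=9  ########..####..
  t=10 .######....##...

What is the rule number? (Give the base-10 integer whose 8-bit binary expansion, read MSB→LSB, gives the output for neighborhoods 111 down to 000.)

129

  [7] ### => #  t=0,i=3
  [6] ##. => .  t=0,i=0
  [5] #.# => .  t=0,i=1
  [4] #.. => .  t=0,i=10
  [3] .## => .  t=0,i=2
  [2] .#. => .  t=1,i=8
  [1] ..# => .  t=0,i=13
  [0] ... => #  t=0,i=11
  bits 10000001 = 129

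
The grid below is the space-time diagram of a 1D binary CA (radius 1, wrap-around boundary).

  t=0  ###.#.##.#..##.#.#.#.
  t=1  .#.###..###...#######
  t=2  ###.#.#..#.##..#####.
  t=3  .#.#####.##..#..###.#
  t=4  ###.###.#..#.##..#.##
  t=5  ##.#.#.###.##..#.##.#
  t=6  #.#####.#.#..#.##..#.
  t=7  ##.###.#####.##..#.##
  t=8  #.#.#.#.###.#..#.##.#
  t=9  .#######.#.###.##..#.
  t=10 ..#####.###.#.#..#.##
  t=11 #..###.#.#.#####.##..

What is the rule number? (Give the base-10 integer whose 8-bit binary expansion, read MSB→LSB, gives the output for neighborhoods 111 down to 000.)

  nb ###: next=#  (t=0,i=1, bit7=1)
  nb ##.: next=.  (t=0,i=2, bit6=0)
  nb #.#: next=#  (t=0,i=3, bit5=1)
  nb #..: next=#  (t=0,i=10, bit4=1)
  nb .##: next=.  (t=0,i=0, bit3=0)
  nb .#.: next=#  (t=0,i=4, bit2=1)
  nb ..#: next=.  (t=0,i=11, bit1=0)
  nb ...: next=#  (t=1,i=12, bit0=1)
  bits 10110101 = 181

181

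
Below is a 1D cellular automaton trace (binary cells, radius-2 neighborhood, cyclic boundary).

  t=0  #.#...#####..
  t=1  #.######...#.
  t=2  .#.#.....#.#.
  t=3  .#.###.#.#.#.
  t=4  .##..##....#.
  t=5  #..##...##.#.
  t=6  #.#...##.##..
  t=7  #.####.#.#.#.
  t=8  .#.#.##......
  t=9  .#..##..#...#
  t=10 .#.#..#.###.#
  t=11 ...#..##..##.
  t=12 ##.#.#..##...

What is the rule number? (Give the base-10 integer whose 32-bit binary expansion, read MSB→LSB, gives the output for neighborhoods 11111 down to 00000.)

  #####|.  b31=0 t=0,i=8
  ####.|.  b30=0 t=0,i=9
  ###.#|#  b29=1 t=3,i=5
  ###..|.  b28=0 t=0,i=10
  ##.##|.  b27=0 t=6,i=8
  ##.#.|#  b26=1 t=3,i=6
  ##..#|#  b25=1 t=0,i=11
  ##...|.  b24=0 t=1,i=8
  #.###|.  b23=0 t=1,i=2
  #.##.|#  b22=1 t=6,i=9
  #.#.#|.  b21=0 t=1,i=0
  #.#..|#  b20=1 t=0,i=2
  #..##|#  b19=1 t=4,i=0
  #..#.|.  b18=0 t=0,i=12
  #...#|#  b17=1 t=0,i=4
  #....|#  b16=1 t=2,i=5
  .####|#  b15=1 t=0,i=7
  .###.|.  b14=0 t=3,i=4
  .##.#|#  b13=1 t=5,i=9
  .##..|.  b12=0 t=4,i=2
  .#.##|#  b11=1 t=1,i=1
  .#.#.|.  b10=0 t=0,i=1
  .#..#|.  b9=0 t=2,i=12
  .#...|#  b8=1 t=0,i=3
  ..###|#  b7=1 t=0,i=6
  ..##.|.  b6=0 t=4,i=1
  ..#.#|#  b5=1 t=0,i=0
  ..#..|#  b4=1 t=4,i=11
  ...##|#  b3=1 t=0,i=5
  ...#.|.  b2=0 t=1,i=10
  ....#|#  b1=1 t=2,i=7
  .....|.  b0=0 t=2,i=6
  bits 00100110010110111010100110111010 = 643541434

643541434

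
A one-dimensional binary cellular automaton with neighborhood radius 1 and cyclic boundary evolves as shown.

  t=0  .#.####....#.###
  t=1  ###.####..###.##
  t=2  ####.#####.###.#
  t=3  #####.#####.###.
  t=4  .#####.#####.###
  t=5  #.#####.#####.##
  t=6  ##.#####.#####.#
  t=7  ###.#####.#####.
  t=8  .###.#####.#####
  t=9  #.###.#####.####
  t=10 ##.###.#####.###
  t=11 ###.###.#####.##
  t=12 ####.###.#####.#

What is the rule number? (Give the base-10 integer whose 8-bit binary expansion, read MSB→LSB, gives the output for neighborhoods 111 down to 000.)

246

  nb ###: next=#  (t=0,i=4, bit7=1)
  nb ##.: next=#  (t=0,i=6, bit6=1)
  nb #.#: next=#  (t=0,i=0, bit5=1)
  nb #..: next=#  (t=0,i=7, bit4=1)
  nb .##: next=.  (t=0,i=3, bit3=0)
  nb .#.: next=#  (t=0,i=1, bit2=1)
  nb ..#: next=#  (t=0,i=10, bit1=1)
  nb ...: next=.  (t=0,i=8, bit0=0)
  bits 11110110 = 246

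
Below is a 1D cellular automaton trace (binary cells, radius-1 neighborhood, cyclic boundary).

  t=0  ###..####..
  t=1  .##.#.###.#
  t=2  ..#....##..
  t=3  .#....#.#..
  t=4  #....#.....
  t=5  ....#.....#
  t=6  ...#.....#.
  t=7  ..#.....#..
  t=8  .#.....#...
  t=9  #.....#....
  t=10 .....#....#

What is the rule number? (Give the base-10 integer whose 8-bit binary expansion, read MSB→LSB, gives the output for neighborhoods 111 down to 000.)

194

  [7] ### => #  t=0,i=1
  [6] ##. => #  t=0,i=2
  [5] #.# => .  t=1,i=0
  [4] #.. => .  t=0,i=3
  [3] .## => .  t=0,i=0
  [2] .#. => .  t=1,i=4
  [1] ..# => #  t=0,i=4
  [0] ... => .  t=2,i=0
  bits 11000010 = 194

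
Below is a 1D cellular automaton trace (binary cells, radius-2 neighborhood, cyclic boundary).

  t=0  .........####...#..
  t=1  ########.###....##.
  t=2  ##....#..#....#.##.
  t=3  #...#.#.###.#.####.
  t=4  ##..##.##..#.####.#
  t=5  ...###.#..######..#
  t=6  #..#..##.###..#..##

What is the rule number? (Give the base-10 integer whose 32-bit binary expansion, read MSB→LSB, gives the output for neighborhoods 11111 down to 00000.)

  #####|.  b31=0 t=1,i=2
  ####.|#  b30=1 t=0,i=11
  ###.#|.  b29=0 t=1,i=7
  ###..|.  b28=0 t=0,i=12
  ##.##|.  b27=0 t=1,i=8
  ##.#.|#  b26=1 t=3,i=11
  ##..#|.  b25=0 t=4,i=2
  ##...|.  b24=0 t=0,i=13
  #.###|#  b23=1 t=1,i=0
  #.##.|#  b22=1 t=2,i=0
  #.#.#|.  b21=0 t=3,i=6
  #.#..|#  b20=1 t=3,i=0
  #..##|#  b19=1 t=4,i=3
  #..#.|#  b18=1 t=2,i=8
  #...#|.  b17=0 t=0,i=14
  #....|.  b16=0 t=0,i=18
  .####|#  b15=1 t=0,i=10
  .###.|.  b14=0 t=1,i=10
  .##.#|#  b13=1 t=1,i=17
  .##..|.  b12=0 t=2,i=1
  .#.##|#  b11=1 t=2,i=15
  .#.#.|#  b10=1 t=3,i=5
  .#..#|.  b9=0 t=2,i=7
  .#...|#  b8=1 t=0,i=17
  ..###|#  b7=1 t=0,i=9
  ..##.|#  b6=1 t=1,i=16
  ..#.#|#  b5=1 t=2,i=14
  ..#..|#  b4=1 t=0,i=16
  ...##|.  b3=0 t=0,i=8
  ...#.|.  b2=0 t=0,i=15
  ....#|#  b1=1 t=0,i=7
  .....|#  b0=1 t=0,i=0
  bits 01000100110111001010110111110011 = 1155313139

1155313139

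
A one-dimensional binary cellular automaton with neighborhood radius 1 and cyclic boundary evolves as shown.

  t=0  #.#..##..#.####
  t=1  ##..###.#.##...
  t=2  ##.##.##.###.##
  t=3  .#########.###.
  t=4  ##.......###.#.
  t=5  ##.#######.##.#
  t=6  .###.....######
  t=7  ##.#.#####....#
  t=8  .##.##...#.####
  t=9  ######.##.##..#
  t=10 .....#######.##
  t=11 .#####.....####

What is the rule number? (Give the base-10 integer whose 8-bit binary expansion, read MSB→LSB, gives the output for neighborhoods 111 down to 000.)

107

  ###|.  b7=0 t=0,i=12
  ##.|#  b6=1 t=0,i=0
  #.#|#  b5=1 t=0,i=1
  #..|.  b4=0 t=0,i=3
  .##|#  b3=1 t=0,i=5
  .#.|.  b2=0 t=0,i=2
  ..#|#  b1=1 t=0,i=4
  ...|#  b0=1 t=1,i=13
  bits 01101011 = 107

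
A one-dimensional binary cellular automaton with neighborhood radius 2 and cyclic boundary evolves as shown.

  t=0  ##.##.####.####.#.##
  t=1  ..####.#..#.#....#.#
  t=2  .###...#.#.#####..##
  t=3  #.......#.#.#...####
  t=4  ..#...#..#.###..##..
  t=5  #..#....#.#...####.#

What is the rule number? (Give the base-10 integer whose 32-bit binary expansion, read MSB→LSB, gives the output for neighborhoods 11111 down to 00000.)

173915586

  #####|.  b31=0 t=2,i=13
  ####.|.  b30=0 t=0,i=0
  ###.#|.  b29=0 t=0,i=1
  ###..|.  b28=0 t=2,i=3
  ##.##|#  b27=1 t=0,i=2
  ##.#.|.  b26=0 t=0,i=15
  ##..#|#  b25=1 t=2,i=16
  ##...|.  b24=0 t=2,i=4
  #.###|.  b23=0 t=0,i=6
  #.##.|#  b22=1 t=0,i=3
  #.#.#|.  b21=0 t=0,i=16
  #.#..|#  b20=1 t=1,i=7
  #..##|#  b19=1 t=1,i=1
  #..#.|#  b18=1 t=1,i=9
  #...#|.  b17=0 t=2,i=5
  #....|#  b16=1 t=1,i=14
  .####|#  b15=1 t=0,i=7
  .###.|.  b14=0 t=2,i=2
  .##.#|#  b13=1 t=0,i=4
  .##..|#  b12=1 t=4,i=17
  .#.##|#  b11=1 t=0,i=17
  .#.#.|#  b10=1 t=1,i=11
  .#..#|.  b9=0 t=1,i=0
  .#...|#  b8=1 t=1,i=13
  ..###|#  b7=1 t=1,i=2
  ..##.|#  b6=1 t=2,i=18
  ..#.#|.  b5=0 t=1,i=10
  ..#..|.  b4=0 t=4,i=2
  ...##|.  b3=0 t=3,i=15
  ...#.|.  b2=0 t=1,i=16
  ....#|#  b1=1 t=1,i=15
  .....|.  b0=0 t=3,i=3
  bits 00001010010111011011110111000010 = 173915586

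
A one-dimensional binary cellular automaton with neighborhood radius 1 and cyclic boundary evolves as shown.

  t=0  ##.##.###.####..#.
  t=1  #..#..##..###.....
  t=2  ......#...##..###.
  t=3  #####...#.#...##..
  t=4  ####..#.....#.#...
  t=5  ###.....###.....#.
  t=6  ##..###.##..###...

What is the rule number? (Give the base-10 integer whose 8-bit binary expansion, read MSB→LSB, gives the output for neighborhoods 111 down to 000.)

137

  ### -> #   bit 7 = 1  t=0,i=7
  ##. -> .   bit 6 = 0  t=0,i=1
  #.# -> .   bit 5 = 0  t=0,i=2
  #.. -> .   bit 4 = 0  t=0,i=14
  .## -> #   bit 3 = 1  t=0,i=0
  .#. -> .   bit 2 = 0  t=0,i=16
  ..# -> .   bit 1 = 0  t=0,i=15
  ... -> #   bit 0 = 1  t=1,i=14
  bits 10001001 = 137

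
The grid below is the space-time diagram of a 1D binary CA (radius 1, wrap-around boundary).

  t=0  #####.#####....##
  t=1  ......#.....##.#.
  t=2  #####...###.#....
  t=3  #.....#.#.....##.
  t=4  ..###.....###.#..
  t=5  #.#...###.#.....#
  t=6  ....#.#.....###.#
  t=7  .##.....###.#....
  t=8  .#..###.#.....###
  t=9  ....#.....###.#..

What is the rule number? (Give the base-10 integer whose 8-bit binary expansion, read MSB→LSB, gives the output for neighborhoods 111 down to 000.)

  ###|.  b7=0 t=0,i=0
  ##.|.  b6=0 t=0,i=4
  #.#|.  b5=0 t=0,i=5
  #..|.  b4=0 t=0,i=11
  .##|#  b3=1 t=0,i=6
  .#.|.  b2=0 t=1,i=6
  ..#|.  b1=0 t=0,i=14
  ...|#  b0=1 t=0,i=12
  bits 00001001 = 9

9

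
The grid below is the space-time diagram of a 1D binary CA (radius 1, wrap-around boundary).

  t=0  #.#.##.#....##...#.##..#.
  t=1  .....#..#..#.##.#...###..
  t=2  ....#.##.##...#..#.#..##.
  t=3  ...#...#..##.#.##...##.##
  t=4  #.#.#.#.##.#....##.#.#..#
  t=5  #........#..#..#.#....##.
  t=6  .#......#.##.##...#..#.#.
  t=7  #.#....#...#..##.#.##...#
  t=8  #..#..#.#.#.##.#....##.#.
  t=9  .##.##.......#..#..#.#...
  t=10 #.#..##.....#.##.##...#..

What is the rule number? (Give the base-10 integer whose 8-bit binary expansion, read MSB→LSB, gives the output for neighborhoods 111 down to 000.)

  nb ###: next=.  (t=1,i=21, bit7=0)
  nb ##.: next=#  (t=0,i=5, bit6=1)
  nb #.#: next=.  (t=0,i=1, bit5=0)
  nb #..: next=#  (t=0,i=8, bit4=1)
  nb .##: next=.  (t=0,i=4, bit3=0)
  nb .#.: next=.  (t=0,i=0, bit2=0)
  nb ..#: next=#  (t=0,i=11, bit1=1)
  nb ...: next=.  (t=0,i=9, bit0=0)
  bits 01010010 = 82

82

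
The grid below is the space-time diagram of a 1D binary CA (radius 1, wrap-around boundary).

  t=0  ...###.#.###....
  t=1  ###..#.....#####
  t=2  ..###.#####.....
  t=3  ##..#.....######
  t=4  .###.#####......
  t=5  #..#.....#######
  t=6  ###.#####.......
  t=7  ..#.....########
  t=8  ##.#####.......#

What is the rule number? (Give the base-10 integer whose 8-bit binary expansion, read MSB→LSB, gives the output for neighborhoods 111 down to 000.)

  ### -> .   bit 7 = 0  t=0,i=4
  ##. -> #   bit 6 = 1  t=0,i=5
  #.# -> .   bit 5 = 0  t=0,i=6
  #.. -> #   bit 4 = 1  t=0,i=12
  .## -> .   bit 3 = 0  t=0,i=3
  .#. -> .   bit 2 = 0  t=0,i=7
  ..# -> #   bit 1 = 1  t=0,i=2
  ... -> #   bit 0 = 1  t=0,i=0
  bits 01010011 = 83

83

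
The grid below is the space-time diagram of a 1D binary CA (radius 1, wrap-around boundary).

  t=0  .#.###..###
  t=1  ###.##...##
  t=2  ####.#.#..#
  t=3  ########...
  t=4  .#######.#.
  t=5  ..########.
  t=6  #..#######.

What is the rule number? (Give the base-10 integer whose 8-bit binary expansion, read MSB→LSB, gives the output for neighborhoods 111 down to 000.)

  ###|#  b7=1 t=0,i=4
  ##.|#  b6=1 t=0,i=5
  #.#|#  b5=1 t=0,i=0
  #..|.  b4=0 t=0,i=6
  .##|.  b3=0 t=0,i=3
  .#.|#  b2=1 t=0,i=1
  ..#|.  b1=0 t=0,i=7
  ...|#  b0=1 t=1,i=7
  bits 11100101 = 229

229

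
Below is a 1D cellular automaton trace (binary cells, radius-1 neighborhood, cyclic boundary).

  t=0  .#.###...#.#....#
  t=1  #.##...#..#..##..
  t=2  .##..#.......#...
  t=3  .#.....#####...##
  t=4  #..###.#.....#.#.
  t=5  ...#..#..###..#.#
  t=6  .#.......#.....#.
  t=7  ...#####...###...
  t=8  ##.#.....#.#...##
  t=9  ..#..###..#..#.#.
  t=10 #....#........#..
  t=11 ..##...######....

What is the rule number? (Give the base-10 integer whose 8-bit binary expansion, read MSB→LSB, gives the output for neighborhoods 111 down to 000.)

  nb ###: next=.  (t=0,i=4, bit7=0)
  nb ##.: next=.  (t=0,i=5, bit6=0)
  nb #.#: next=#  (t=0,i=0, bit5=1)
  nb #..: next=.  (t=0,i=6, bit4=0)
  nb .##: next=#  (t=0,i=3, bit3=1)
  nb .#.: next=.  (t=0,i=1, bit2=0)
  nb ..#: next=.  (t=0,i=8, bit1=0)
  nb ...: next=#  (t=0,i=7, bit0=1)
  bits 00101001 = 41

41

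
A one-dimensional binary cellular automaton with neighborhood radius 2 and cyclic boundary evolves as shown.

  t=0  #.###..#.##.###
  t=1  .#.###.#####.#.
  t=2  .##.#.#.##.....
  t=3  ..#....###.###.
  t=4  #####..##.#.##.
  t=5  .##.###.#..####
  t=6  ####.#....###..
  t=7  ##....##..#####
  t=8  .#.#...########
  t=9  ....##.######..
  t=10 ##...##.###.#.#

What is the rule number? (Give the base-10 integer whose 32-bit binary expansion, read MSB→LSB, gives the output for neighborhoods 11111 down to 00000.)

2588670389

  [31] ##### => #  t=1,i=9
  [30] ####. => .  t=0,i=14
  [29] ###.# => .  t=0,i=0
  [28] ###.. => #  t=0,i=4
  [27] ##.## => #  t=0,i=1
  [26] ##.#. => .  t=1,i=12
  [25] ##..# => #  t=0,i=5
  [24] ##... => .  t=2,i=10
  [23] #.### => .  t=0,i=2
  [22] #.##. => #  t=0,i=9
  [21] #.#.# => .  t=2,i=4
  [20] #.#.. => .  t=1,i=13
  [19] #..## => #  t=4,i=6
  [18] #..#. => .  t=0,i=6
  [17] #...# => #  t=3,i=0
  [16] #.... => #  t=2,i=11
  [15] .#### => #  t=0,i=13
  [14] .###. => #  t=0,i=3
  [13] .##.# => #  t=0,i=10
  [12] .##.. => #  t=2,i=9
  [11] .#.## => #  t=0,i=8
  [10] .#.#. => .  t=2,i=5
  [9] .#..# => .  t=1,i=14
  [8] .#... => #  t=3,i=3
  [7] ..### => #  t=3,i=7
  [6] ..##. => .  t=2,i=1
  [5] ..#.# => #  t=0,i=7
  [4] ..#.. => #  t=3,i=2
  [3] ...## => .  t=2,i=0
  [2] ...#. => #  t=3,i=1
  [1] ....# => .  t=2,i=14
  [0] ..... => #  t=2,i=12
  bits 10011010010010111111100110110101 = 2588670389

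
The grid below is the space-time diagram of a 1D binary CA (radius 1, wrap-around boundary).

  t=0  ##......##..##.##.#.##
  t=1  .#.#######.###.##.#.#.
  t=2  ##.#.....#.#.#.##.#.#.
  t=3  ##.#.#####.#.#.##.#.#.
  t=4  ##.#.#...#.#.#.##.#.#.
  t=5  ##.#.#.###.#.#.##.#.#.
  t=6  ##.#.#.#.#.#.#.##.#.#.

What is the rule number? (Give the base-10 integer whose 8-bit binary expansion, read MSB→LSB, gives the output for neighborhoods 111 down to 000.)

79

  ### -> .   bit 7 = 0  t=0,i=0
  ##. -> #   bit 6 = 1  t=0,i=1
  #.# -> .   bit 5 = 0  t=0,i=14
  #.. -> .   bit 4 = 0  t=0,i=2
  .## -> #   bit 3 = 1  t=0,i=8
  .#. -> #   bit 2 = 1  t=0,i=18
  ..# -> #   bit 1 = 1  t=0,i=7
  ... -> #   bit 0 = 1  t=0,i=3
  bits 01001111 = 79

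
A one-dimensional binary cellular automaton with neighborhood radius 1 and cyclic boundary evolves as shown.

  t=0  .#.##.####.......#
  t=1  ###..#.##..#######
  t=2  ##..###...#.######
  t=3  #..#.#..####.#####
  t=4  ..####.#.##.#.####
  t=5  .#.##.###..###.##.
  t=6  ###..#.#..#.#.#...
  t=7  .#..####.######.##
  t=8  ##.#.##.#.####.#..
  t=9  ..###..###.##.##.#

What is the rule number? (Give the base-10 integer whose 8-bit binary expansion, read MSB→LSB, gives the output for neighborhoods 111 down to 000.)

  ###|#  b7=1 t=0,i=7
  ##.|.  b6=0 t=0,i=4
  #.#|#  b5=1 t=0,i=0
  #..|.  b4=0 t=0,i=10
  .##|.  b3=0 t=0,i=3
  .#.|#  b2=1 t=0,i=1
  ..#|#  b1=1 t=0,i=16
  ...|#  b0=1 t=0,i=11
  bits 10100111 = 167

167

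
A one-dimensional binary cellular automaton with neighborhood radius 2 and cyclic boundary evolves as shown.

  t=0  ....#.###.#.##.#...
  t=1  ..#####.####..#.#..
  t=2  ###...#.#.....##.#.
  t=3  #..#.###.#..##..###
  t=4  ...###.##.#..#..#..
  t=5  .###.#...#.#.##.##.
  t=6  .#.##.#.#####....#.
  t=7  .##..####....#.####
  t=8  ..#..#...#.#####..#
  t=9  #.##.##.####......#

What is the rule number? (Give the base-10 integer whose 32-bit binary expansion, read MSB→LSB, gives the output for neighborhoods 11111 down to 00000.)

  [31] ##### => .  t=1,i=4
  [30] ####. => .  t=1,i=5
  [29] ###.# => #  t=0,i=8
  [28] ###.. => .  t=1,i=11
  [27] ##.## => .  t=1,i=7
  [26] ##.#. => #  t=0,i=9
  [25] ##..# => .  t=1,i=12
  [24] ##... => #  t=2,i=3
  [23] #.### => #  t=0,i=6
  [22] #.##. => .  t=0,i=12
  [21] #.#.# => #  t=0,i=10
  [20] #.#.. => .  t=0,i=15
  [19] #..## => .  t=3,i=11
  [18] #..#. => .  t=1,i=13
  [17] #...# => .  t=2,i=4
  [16] #.... => .  t=0,i=17
  [15] .#### => .  t=1,i=3
  [14] .###. => .  t=0,i=7
  [13] .##.# => .  t=0,i=13
  [12] .##.. => #  t=3,i=13
  [11] .#.## => #  t=0,i=5
  [10] .#.#. => #  t=1,i=15
  [9] .#..# => #  t=3,i=10
  [8] .#... => #  t=0,i=16
  [7] ..### => #  t=1,i=2
  [6] ..##. => .  t=2,i=14
  [5] ..#.# => #  t=0,i=4
  [4] ..#.. => #  t=4,i=13
  [3] ...## => #  t=1,i=1
  [2] ...#. => #  t=0,i=3
  [1] ....# => #  t=0,i=2
  [0] ..... => .  t=0,i=0
  bits 00100101101000000001111110111110 = 631250878

631250878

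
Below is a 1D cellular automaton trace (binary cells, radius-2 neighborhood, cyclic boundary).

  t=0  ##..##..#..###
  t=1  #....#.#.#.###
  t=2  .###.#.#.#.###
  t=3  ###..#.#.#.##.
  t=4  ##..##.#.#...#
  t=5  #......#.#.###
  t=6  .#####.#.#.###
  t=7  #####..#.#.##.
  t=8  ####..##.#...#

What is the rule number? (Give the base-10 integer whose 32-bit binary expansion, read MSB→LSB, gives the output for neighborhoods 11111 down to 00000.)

3384267435

  ##### -> #   bit 31 = 1  t=0,i=13
  ####. -> #   bit 30 = 1  t=0,i=0
  ###.# -> .   bit 29 = 0  t=2,i=3
  ###.. -> .   bit 28 = 0  t=0,i=1
  ##.## -> #   bit 27 = 1  t=2,i=0
  ##.#. -> .   bit 26 = 0  t=2,i=4
  ##..# -> .   bit 25 = 0  t=0,i=2
  ##... -> #   bit 24 = 1  t=1,i=1
  #.### -> #   bit 23 = 1  t=1,i=11
  #.##. -> .   bit 22 = 0  t=3,i=11
  #.#.# -> #   bit 21 = 1  t=1,i=7
  #.#.. -> #   bit 20 = 1  t=4,i=9
  #..## -> .   bit 19 = 0  t=0,i=3
  #..#. -> #   bit 18 = 1  t=0,i=7
  #...# -> #   bit 17 = 1  t=4,i=11
  #.... -> #   bit 16 = 1  t=1,i=2
  .#### -> #   bit 15 = 1  t=0,i=12
  .###. -> #   bit 14 = 1  t=2,i=2
  .##.# -> .   bit 13 = 0  t=3,i=12
  .##.. -> #   bit 12 = 1  t=0,i=5
  .#.## -> .   bit 11 = 0  t=1,i=10
  .#.#. -> .   bit 10 = 0  t=1,i=6
  .#..# -> #   bit 9 = 1  t=0,i=9
  .#... -> .   bit 8 = 0  t=4,i=10
  ..### -> #   bit 7 = 1  t=0,i=11
  ..##. -> .   bit 6 = 0  t=0,i=4
  ..#.# -> #   bit 5 = 1  t=1,i=5
  ..#.. -> .   bit 4 = 0  t=0,i=8
  ...## -> #   bit 3 = 1  t=4,i=12
  ...#. -> .   bit 2 = 0  t=1,i=4
  ....# -> #   bit 1 = 1  t=1,i=3
  ..... -> #   bit 0 = 1  t=5,i=3
  bits 11001001101101111101001010101011 = 3384267435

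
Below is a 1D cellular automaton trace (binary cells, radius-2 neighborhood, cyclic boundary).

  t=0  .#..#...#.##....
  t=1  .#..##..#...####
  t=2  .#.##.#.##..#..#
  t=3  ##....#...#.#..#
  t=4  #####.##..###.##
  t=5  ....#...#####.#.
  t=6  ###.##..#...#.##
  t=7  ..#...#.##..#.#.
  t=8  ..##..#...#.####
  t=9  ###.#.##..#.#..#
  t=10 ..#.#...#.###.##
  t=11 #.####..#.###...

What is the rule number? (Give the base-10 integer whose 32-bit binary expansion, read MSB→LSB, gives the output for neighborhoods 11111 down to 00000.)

  [31] ##### => .  t=4,i=0
  [30] ####. => .  t=1,i=14
  [29] ###.# => #  t=1,i=15
  [28] ###.. => #  t=3,i=1
  [27] ##.## => .  t=4,i=5
  [26] ##.#. => .  t=1,i=0
  [25] ##..# => #  t=1,i=6
  [24] ##... => #  t=0,i=12
  [23] #.### => #  t=4,i=14
  [22] #.##. => .  t=0,i=10
  [21] #.#.# => #  t=2,i=1
  [20] #.#.. => #  t=1,i=1
  [19] #..## => #  t=1,i=3
  [18] #..#. => .  t=0,i=3
  [17] #...# => .  t=0,i=6
  [16] #.... => #  t=0,i=13
  [15] .#### => .  t=1,i=13
  [14] .###. => #  t=3,i=0
  [13] .##.# => .  t=2,i=4
  [12] .##.. => .  t=0,i=11
  [11] .#.## => .  t=0,i=9
  [10] .#.#. => #  t=2,i=0
  [9] .#..# => .  t=0,i=2
  [8] .#... => #  t=0,i=5
  [7] ..### => #  t=1,i=12
  [6] ..##. => #  t=1,i=4
  [5] ..#.# => #  t=0,i=8
  [4] ..#.. => #  t=0,i=1
  [3] ...## => .  t=1,i=11
  [2] ...#. => .  t=0,i=0
  [1] ....# => #  t=0,i=15
  [0] ..... => #  t=0,i=14
  bits 00110011101110010100010111110011 = 867780083

867780083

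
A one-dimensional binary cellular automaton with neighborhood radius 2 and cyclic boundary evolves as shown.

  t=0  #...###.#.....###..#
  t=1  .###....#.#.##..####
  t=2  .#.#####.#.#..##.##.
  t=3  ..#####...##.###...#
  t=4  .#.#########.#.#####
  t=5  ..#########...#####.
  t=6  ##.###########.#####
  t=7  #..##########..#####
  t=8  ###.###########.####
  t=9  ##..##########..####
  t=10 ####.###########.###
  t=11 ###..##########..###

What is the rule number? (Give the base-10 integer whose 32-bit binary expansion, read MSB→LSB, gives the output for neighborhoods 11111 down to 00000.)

  ##### -> #   bit 31 = 1  t=2,i=5
  ####. -> #   bit 30 = 1  t=1,i=18
  ###.# -> .   bit 29 = 0  t=0,i=6
  ###.. -> #   bit 28 = 1  t=0,i=16
  ##.## -> .   bit 27 = 0  t=1,i=0
  ##.#. -> .   bit 26 = 0  t=0,i=7
  ##..# -> #   bit 25 = 1  t=0,i=17
  ##... -> #   bit 24 = 1  t=0,i=1
  #.### -> #   bit 23 = 1  t=1,i=1
  #.##. -> .   bit 22 = 0  t=1,i=12
  #.#.# -> .   bit 21 = 0  t=1,i=10
  #.#.. -> #   bit 20 = 1  t=0,i=8
  #..## -> #   bit 19 = 1  t=0,i=18
  #..#. -> .   bit 18 = 0  t=2,i=0
  #...# -> #   bit 17 = 1  t=0,i=2
  #.... -> #   bit 16 = 1  t=0,i=10
  .#### -> #   bit 15 = 1  t=1,i=17
  .###. -> .   bit 14 = 0  t=0,i=5
  .##.# -> #   bit 13 = 1  t=2,i=15
  .##.. -> .   bit 12 = 0  t=0,i=0
  .#.## -> #   bit 11 = 1  t=1,i=11
  .#.#. -> #   bit 10 = 1  t=1,i=9
  .#..# -> .   bit 9 = 0  t=2,i=12
  .#... -> .   bit 8 = 0  t=0,i=9
  ..### -> .   bit 7 = 0  t=0,i=4
  ..##. -> #   bit 6 = 1  t=0,i=19
  ..#.# -> .   bit 5 = 0  t=1,i=8
  ..#.. -> #   bit 4 = 1  t=3,i=19
  ...## -> #   bit 3 = 1  t=0,i=3
  ...#. -> #   bit 2 = 1  t=1,i=7
  ....# -> #   bit 1 = 1  t=0,i=12
  ..... -> .   bit 0 = 0  t=0,i=11
  bits 11010011100110111010110001011110 = 3550194782

3550194782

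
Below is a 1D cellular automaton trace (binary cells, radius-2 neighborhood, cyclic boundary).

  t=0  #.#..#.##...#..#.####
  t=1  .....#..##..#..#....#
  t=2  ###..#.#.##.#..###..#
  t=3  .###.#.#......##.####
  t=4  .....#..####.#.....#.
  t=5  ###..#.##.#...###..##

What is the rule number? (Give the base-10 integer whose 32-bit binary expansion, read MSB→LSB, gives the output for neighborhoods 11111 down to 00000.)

1395200441

  ##### -> .   bit 31 = 0  t=0,i=19
  ####. -> #   bit 30 = 1  t=0,i=20
  ###.# -> .   bit 29 = 0  t=0,i=0
  ###.. -> #   bit 28 = 1  t=2,i=2
  ##.## -> .   bit 27 = 0  t=3,i=0
  ##.#. -> .   bit 26 = 0  t=0,i=1
  ##..# -> #   bit 25 = 1  t=1,i=10
  ##... -> #   bit 24 = 1  t=0,i=9
  #.### -> .   bit 23 = 0  t=0,i=17
  #.##. -> .   bit 22 = 0  t=0,i=7
  #.#.# -> #   bit 21 = 1  t=2,i=7
  #.#.. -> .   bit 20 = 0  t=0,i=2
  #..## -> #   bit 19 = 1  t=1,i=7
  #..#. -> .   bit 18 = 0  t=0,i=4
  #...# -> .   bit 17 = 0  t=0,i=10
  #.... -> #   bit 16 = 1  t=1,i=1
  .#### -> .   bit 15 = 0  t=0,i=18
  .###. -> .   bit 14 = 0  t=2,i=16
  .##.# -> .   bit 13 = 0  t=2,i=10
  .##.. -> #   bit 12 = 1  t=0,i=8
  .#.## -> .   bit 11 = 0  t=0,i=6
  .#.#. -> .   bit 10 = 0  t=2,i=6
  .#..# -> .   bit 9 = 0  t=0,i=3
  .#... -> #   bit 8 = 1  t=1,i=0
  ..### -> #   bit 7 = 1  t=2,i=15
  ..##. -> .   bit 6 = 0  t=1,i=8
  ..#.# -> #   bit 5 = 1  t=0,i=5
  ..#.. -> #   bit 4 = 1  t=0,i=12
  ...## -> #   bit 3 = 1  t=3,i=13
  ...#. -> .   bit 2 = 0  t=0,i=11
  ....# -> .   bit 1 = 0  t=1,i=3
  ..... -> #   bit 0 = 1  t=1,i=2
  bits 01010011001010010001000110111001 = 1395200441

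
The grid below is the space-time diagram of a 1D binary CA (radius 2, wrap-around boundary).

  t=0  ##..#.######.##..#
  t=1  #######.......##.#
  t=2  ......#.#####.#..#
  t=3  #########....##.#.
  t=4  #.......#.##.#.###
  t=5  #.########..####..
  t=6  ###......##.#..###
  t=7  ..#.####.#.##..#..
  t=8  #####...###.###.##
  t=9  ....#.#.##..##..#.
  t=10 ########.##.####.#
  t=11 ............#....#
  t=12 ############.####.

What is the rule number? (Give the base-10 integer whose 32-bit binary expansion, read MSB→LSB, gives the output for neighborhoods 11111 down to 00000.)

381115879

  ##### -> .   bit 31 = 0  t=0,i=8
  ####. -> .   bit 30 = 0  t=0,i=10
  ###.# -> .   bit 29 = 0  t=0,i=11
  ###.. -> #   bit 28 = 1  t=0,i=1
  ##.## -> .   bit 27 = 0  t=0,i=12
  ##.#. -> #   bit 26 = 1  t=2,i=13
  ##..# -> #   bit 25 = 1  t=0,i=2
  ##... -> .   bit 24 = 0  t=1,i=7
  #.### -> #   bit 23 = 1  t=0,i=6
  #.##. -> .   bit 22 = 0  t=0,i=13
  #.#.# -> #   bit 21 = 1  t=3,i=16
  #.#.. -> #   bit 20 = 1  t=2,i=14
  #..## -> .   bit 19 = 0  t=0,i=16
  #..#. -> #   bit 18 = 1  t=0,i=3
  #...# -> #   bit 17 = 1  t=8,i=6
  #.... -> #   bit 16 = 1  t=1,i=8
  .#### -> .   bit 15 = 0  t=0,i=7
  .###. -> #   bit 14 = 1  t=0,i=0
  .##.# -> .   bit 13 = 0  t=1,i=15
  .##.. -> #   bit 12 = 1  t=0,i=14
  .#.## -> #   bit 11 = 1  t=0,i=5
  .#.#. -> #   bit 10 = 1  t=9,i=5
  .#..# -> .   bit 9 = 0  t=2,i=15
  .#... -> #   bit 8 = 1  t=2,i=0
  ..### -> #   bit 7 = 1  t=0,i=17
  ..##. -> #   bit 6 = 1  t=1,i=14
  ..#.# -> #   bit 5 = 1  t=0,i=4
  ..#.. -> .   bit 4 = 0  t=2,i=17
  ...## -> .   bit 3 = 0  t=1,i=13
  ...#. -> #   bit 2 = 1  t=2,i=5
  ....# -> #   bit 1 = 1  t=1,i=12
  ..... -> #   bit 0 = 1  t=1,i=9
  bits 00010110101101110101110111100111 = 381115879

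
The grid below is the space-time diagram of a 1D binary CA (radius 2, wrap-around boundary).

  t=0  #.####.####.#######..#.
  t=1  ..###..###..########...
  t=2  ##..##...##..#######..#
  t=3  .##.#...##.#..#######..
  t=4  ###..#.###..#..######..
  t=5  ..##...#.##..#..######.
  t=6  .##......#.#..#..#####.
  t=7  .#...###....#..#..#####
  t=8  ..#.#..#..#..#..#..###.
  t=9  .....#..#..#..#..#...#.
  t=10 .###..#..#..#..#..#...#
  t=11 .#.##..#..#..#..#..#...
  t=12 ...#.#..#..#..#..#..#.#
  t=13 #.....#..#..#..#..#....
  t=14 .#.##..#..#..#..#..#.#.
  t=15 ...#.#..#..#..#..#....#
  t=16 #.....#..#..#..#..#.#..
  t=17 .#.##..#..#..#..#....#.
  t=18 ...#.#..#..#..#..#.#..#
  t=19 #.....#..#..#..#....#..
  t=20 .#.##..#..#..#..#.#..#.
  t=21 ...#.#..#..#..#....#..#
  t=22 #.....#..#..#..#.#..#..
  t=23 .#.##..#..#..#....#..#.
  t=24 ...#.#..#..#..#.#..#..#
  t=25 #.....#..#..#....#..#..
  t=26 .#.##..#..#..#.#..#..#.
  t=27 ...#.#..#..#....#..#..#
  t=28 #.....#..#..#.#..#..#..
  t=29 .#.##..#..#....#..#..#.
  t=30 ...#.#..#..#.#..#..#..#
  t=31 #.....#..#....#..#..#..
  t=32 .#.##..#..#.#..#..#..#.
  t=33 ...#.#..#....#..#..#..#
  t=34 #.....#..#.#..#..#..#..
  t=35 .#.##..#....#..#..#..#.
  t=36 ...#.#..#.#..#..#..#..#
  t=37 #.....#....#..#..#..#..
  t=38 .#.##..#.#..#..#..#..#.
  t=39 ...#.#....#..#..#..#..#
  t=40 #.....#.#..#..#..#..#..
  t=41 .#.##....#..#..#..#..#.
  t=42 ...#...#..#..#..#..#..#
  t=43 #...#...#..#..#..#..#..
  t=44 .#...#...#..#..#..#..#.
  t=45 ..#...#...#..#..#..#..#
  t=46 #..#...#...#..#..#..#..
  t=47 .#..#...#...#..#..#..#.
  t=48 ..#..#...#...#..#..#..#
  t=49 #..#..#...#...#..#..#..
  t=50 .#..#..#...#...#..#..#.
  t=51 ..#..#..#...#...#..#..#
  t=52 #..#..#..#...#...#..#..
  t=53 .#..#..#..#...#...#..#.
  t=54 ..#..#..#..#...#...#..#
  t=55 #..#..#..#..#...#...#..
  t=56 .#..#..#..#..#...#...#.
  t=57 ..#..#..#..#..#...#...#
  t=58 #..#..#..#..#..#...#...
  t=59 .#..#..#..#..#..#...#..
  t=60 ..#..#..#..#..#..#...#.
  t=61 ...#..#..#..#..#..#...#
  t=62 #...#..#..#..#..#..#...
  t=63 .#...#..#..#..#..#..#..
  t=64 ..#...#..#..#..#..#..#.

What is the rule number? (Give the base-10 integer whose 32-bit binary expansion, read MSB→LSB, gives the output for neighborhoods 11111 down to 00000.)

3535840075

  nb #####: next=#  (t=0,i=14, bit31=1)
  nb ####.: next=#  (t=0,i=4, bit30=1)
  nb ###.#: next=.  (t=0,i=5, bit29=0)
  nb ###..: next=#  (t=0,i=18, bit28=1)
  nb ##.##: next=.  (t=0,i=6, bit27=0)
  nb ##.#.: next=.  (t=3,i=3, bit26=0)
  nb ##..#: next=#  (t=0,i=19, bit25=1)
  nb ##...: next=.  (t=1,i=20, bit24=0)
  nb #.###: next=#  (t=0,i=2, bit23=1)
  nb #.##.: next=#  (t=5,i=9, bit22=1)
  nb #.#.#: next=.  (t=0,i=0, bit21=0)
  nb #.#..: next=.  (t=3,i=4, bit20=0)
  nb #..##: next=.  (t=1,i=6, bit19=0)
  nb #..#.: next=.  (t=0,i=20, bit18=0)
  nb #...#: next=.  (t=2,i=7, bit17=0)
  nb #....: next=.  (t=1,i=21, bit16=0)
  nb .####: next=#  (t=0,i=3, bit15=1)
  nb .###.: next=.  (t=1,i=3, bit14=0)
  nb .##.#: next=#  (t=3,i=2, bit13=1)
  nb .##..: next=.  (t=2,i=5, bit12=0)
  nb .#.##: next=.  (t=0,i=1, bit11=0)
  nb .#.#.: next=.  (t=0,i=22, bit10=0)
  nb .#..#: next=#  (t=3,i=12, bit9=1)
  nb .#...: next=#  (t=3,i=5, bit8=1)
  nb ..###: next=.  (t=1,i=2, bit7=0)
  nb ..##.: next=#  (t=2,i=4, bit6=1)
  nb ..#.#: next=.  (t=0,i=21, bit5=0)
  nb ..#..: next=.  (t=4,i=12, bit4=0)
  nb ...##: next=#  (t=1,i=1, bit3=1)
  nb ...#.: next=.  (t=5,i=6, bit2=0)
  nb ....#: next=#  (t=1,i=0, bit1=1)
  nb .....: next=#  (t=1,i=22, bit0=1)
  bits 11010010110000001010001101001011 = 3535840075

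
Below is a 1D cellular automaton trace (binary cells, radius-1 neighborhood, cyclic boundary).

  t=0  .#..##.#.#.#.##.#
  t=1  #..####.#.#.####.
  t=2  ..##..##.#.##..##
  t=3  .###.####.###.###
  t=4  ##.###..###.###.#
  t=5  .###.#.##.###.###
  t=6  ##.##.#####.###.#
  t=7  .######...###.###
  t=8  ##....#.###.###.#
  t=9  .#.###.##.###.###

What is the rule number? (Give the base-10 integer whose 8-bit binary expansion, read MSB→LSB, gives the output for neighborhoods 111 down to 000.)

  ###|.  b7=0 t=1,i=4
  ##.|#  b6=1 t=0,i=5
  #.#|#  b5=1 t=0,i=0
  #..|.  b4=0 t=0,i=2
  .##|#  b3=1 t=0,i=4
  .#.|.  b2=0 t=0,i=1
  ..#|#  b1=1 t=0,i=3
  ...|#  b0=1 t=7,i=8
  bits 01101011 = 107

107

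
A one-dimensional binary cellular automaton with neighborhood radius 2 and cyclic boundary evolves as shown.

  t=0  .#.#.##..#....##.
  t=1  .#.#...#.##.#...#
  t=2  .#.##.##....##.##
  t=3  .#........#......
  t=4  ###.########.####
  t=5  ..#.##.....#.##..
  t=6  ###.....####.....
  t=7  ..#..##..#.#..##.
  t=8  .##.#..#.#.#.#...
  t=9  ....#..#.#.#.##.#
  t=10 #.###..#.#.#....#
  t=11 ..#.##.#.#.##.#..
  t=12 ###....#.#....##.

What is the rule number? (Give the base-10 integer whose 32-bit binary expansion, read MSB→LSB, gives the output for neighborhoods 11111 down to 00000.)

850952503

  nb #####: next=.  (t=4,i=0, bit31=0)
  nb ####.: next=.  (t=4,i=1, bit30=0)
  nb ###.#: next=#  (t=4,i=2, bit29=1)
  nb ###..: next=#  (t=6,i=2, bit28=1)
  nb ##.##: next=.  (t=2,i=5, bit27=0)
  nb ##.#.: next=.  (t=1,i=11, bit26=0)
  nb ##..#: next=#  (t=0,i=7, bit25=1)
  nb ##...: next=.  (t=2,i=8, bit24=0)
  nb #.###: next=#  (t=4,i=4, bit23=1)
  nb #.##.: next=.  (t=0,i=5, bit22=0)
  nb #.#.#: next=#  (t=0,i=3, bit21=1)
  nb #.#..: next=#  (t=1,i=3, bit20=1)
  nb #..##: next=#  (t=7,i=4, bit19=1)
  nb #..#.: next=.  (t=0,i=0, bit18=0)
  nb #...#: next=.  (t=1,i=5, bit17=0)
  nb #....: next=.  (t=0,i=11, bit16=0)
  nb .####: next=#  (t=4,i=5, bit15=1)
  nb .###.: next=.  (t=6,i=1, bit14=0)
  nb .##.#: next=.  (t=1,i=10, bit13=0)
  nb .##..: next=.  (t=0,i=6, bit12=0)
  nb .#.##: next=.  (t=0,i=4, bit11=0)
  nb .#.#.: next=.  (t=0,i=2, bit10=0)
  nb .#..#: next=.  (t=7,i=3, bit9=0)
  nb .#...: next=#  (t=0,i=10, bit8=1)
  nb ..###: next=.  (t=6,i=0, bit7=0)
  nb ..##.: next=.  (t=0,i=14, bit6=0)
  nb ..#.#: next=#  (t=0,i=1, bit5=1)
  nb ..#..: next=#  (t=0,i=9, bit4=1)
  nb ...##: next=.  (t=0,i=13, bit3=0)
  nb ...#.: next=#  (t=1,i=6, bit2=1)
  nb ....#: next=#  (t=0,i=12, bit1=1)
  nb .....: next=#  (t=3,i=4, bit0=1)
  bits 00110010101110001000000100110111 = 850952503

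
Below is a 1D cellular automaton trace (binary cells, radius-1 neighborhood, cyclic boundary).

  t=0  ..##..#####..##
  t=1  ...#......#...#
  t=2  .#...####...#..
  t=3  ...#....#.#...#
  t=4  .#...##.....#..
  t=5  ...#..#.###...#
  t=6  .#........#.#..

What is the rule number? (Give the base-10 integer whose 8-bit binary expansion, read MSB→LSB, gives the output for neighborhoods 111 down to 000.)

65

  [7] ### => .  t=0,i=7
  [6] ##. => #  t=0,i=3
  [5] #.# => .  t=3,i=9
  [4] #.. => .  t=0,i=0
  [3] .## => .  t=0,i=2
  [2] .#. => .  t=1,i=3
  [1] ..# => .  t=0,i=1
  [0] ... => #  t=1,i=1
  bits 01000001 = 65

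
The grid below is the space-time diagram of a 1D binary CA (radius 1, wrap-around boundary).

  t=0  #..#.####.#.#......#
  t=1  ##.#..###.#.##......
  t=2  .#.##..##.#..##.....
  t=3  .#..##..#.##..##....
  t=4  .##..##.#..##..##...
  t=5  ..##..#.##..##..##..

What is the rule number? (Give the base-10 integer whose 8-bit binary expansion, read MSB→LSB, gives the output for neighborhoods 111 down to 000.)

212

  nb ###: next=#  (t=0,i=6, bit7=1)
  nb ##.: next=#  (t=0,i=0, bit6=1)
  nb #.#: next=.  (t=0,i=4, bit5=0)
  nb #..: next=#  (t=0,i=1, bit4=1)
  nb .##: next=.  (t=0,i=5, bit3=0)
  nb .#.: next=#  (t=0,i=3, bit2=1)
  nb ..#: next=.  (t=0,i=2, bit1=0)
  nb ...: next=.  (t=0,i=14, bit0=0)
  bits 11010100 = 212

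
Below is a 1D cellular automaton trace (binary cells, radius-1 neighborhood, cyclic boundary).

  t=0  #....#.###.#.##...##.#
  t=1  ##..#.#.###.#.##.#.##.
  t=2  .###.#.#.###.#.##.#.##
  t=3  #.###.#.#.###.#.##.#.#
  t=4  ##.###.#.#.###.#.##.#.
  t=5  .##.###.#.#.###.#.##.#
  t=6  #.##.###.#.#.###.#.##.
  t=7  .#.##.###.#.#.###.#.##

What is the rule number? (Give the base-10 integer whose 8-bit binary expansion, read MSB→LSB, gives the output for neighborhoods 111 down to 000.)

  [7] ### => #  t=0,i=8
  [6] ##. => #  t=0,i=0
  [5] #.# => #  t=0,i=6
  [4] #.. => #  t=0,i=1
  [3] .## => .  t=0,i=7
  [2] .#. => .  t=0,i=5
  [1] ..# => #  t=0,i=4
  [0] ... => .  t=0,i=2
  bits 11110010 = 242

242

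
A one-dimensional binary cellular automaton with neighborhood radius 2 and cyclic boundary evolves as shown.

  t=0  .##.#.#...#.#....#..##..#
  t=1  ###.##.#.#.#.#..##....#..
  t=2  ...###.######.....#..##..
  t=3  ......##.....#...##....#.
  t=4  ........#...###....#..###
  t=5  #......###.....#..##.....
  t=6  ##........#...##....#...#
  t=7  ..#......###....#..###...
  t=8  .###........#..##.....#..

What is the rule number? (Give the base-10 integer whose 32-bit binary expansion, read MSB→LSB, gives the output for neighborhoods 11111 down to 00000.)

  nb #####: next=.  (t=2,i=9, bit31=0)
  nb ####.: next=.  (t=2,i=11, bit30=0)
  nb ###.#: next=.  (t=1,i=2, bit29=0)
  nb ###..: next=.  (t=2,i=12, bit28=0)
  nb ##.##: next=#  (t=1,i=3, bit27=1)
  nb ##.#.: next=.  (t=0,i=3, bit26=0)
  nb ##..#: next=#  (t=0,i=22, bit25=1)
  nb ##...: next=#  (t=1,i=18, bit24=1)
  nb #.###: next=#  (t=2,i=7, bit23=1)
  nb #.##.: next=#  (t=0,i=1, bit22=1)
  nb #.#.#: next=#  (t=0,i=4, bit21=1)
  nb #.#..: next=.  (t=0,i=6, bit20=0)
  nb #..##: next=.  (t=0,i=19, bit19=0)
  nb #..#.: next=.  (t=0,i=23, bit18=0)
  nb #...#: next=.  (t=0,i=8, bit17=0)
  nb #....: next=.  (t=0,i=14, bit16=0)
  nb .####: next=.  (t=2,i=8, bit15=0)
  nb .###.: next=.  (t=1,i=1, bit14=0)
  nb .##.#: next=#  (t=0,i=2, bit13=1)
  nb .##..: next=.  (t=0,i=21, bit12=0)
  nb .#.##: next=#  (t=0,i=0, bit11=1)
  nb .#.#.: next=#  (t=0,i=5, bit10=1)
  nb .#..#: next=.  (t=0,i=18, bit9=0)
  nb .#...: next=#  (t=0,i=7, bit8=1)
  nb ..###: next=.  (t=1,i=0, bit7=0)
  nb ..##.: next=.  (t=0,i=20, bit6=0)
  nb ..#.#: next=.  (t=0,i=10, bit5=0)
  nb ..#..: next=#  (t=0,i=17, bit4=1)
  nb ...##: next=.  (t=2,i=2, bit3=0)
  nb ...#.: next=#  (t=0,i=9, bit2=1)
  nb ....#: next=.  (t=0,i=15, bit1=0)
  nb .....: next=.  (t=2,i=0, bit0=0)
  bits 00001011111000000010110100010100 = 199240980

199240980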